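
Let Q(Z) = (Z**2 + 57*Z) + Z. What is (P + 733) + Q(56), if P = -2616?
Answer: 4501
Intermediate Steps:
Q(Z) = Z**2 + 58*Z
(P + 733) + Q(56) = (-2616 + 733) + 56*(58 + 56) = -1883 + 56*114 = -1883 + 6384 = 4501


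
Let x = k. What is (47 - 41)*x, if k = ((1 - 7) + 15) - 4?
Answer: 30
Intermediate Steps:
k = 5 (k = (-6 + 15) - 4 = 9 - 4 = 5)
x = 5
(47 - 41)*x = (47 - 41)*5 = 6*5 = 30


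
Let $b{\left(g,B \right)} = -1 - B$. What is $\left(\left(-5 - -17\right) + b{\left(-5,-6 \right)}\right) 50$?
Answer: $850$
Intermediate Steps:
$\left(\left(-5 - -17\right) + b{\left(-5,-6 \right)}\right) 50 = \left(\left(-5 - -17\right) - -5\right) 50 = \left(\left(-5 + 17\right) + \left(-1 + 6\right)\right) 50 = \left(12 + 5\right) 50 = 17 \cdot 50 = 850$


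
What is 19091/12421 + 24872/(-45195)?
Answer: 553882633/561367095 ≈ 0.98667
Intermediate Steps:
19091/12421 + 24872/(-45195) = 19091*(1/12421) + 24872*(-1/45195) = 19091/12421 - 24872/45195 = 553882633/561367095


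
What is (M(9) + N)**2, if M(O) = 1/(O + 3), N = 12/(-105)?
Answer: 169/176400 ≈ 0.00095805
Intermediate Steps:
N = -4/35 (N = 12*(-1/105) = -4/35 ≈ -0.11429)
M(O) = 1/(3 + O)
(M(9) + N)**2 = (1/(3 + 9) - 4/35)**2 = (1/12 - 4/35)**2 = (-13/420)**2 = 169/176400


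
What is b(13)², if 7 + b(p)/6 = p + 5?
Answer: 4356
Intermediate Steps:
b(p) = -12 + 6*p (b(p) = -42 + 6*(p + 5) = -42 + 6*(5 + p) = -42 + (30 + 6*p) = -12 + 6*p)
b(13)² = (-12 + 6*13)² = (-12 + 78)² = 66² = 4356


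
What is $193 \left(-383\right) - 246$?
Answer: $-74165$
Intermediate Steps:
$193 \left(-383\right) - 246 = -73919 - 246 = -74165$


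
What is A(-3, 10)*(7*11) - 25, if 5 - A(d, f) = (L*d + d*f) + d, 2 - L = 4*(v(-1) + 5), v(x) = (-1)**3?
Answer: -333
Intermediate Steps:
v(x) = -1
L = -14 (L = 2 - 4*(-1 + 5) = 2 - 4*4 = 2 - 1*16 = 2 - 16 = -14)
A(d, f) = 5 + 13*d - d*f (A(d, f) = 5 - ((-14*d + d*f) + d) = 5 - (-13*d + d*f) = 5 + (13*d - d*f) = 5 + 13*d - d*f)
A(-3, 10)*(7*11) - 25 = (5 + 13*(-3) - 1*(-3)*10)*(7*11) - 25 = (5 - 39 + 30)*77 - 25 = -4*77 - 25 = -308 - 25 = -333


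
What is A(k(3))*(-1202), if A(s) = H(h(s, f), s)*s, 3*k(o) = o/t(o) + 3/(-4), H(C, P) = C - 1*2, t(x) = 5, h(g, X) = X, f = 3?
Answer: 601/10 ≈ 60.100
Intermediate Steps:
H(C, P) = -2 + C (H(C, P) = C - 2 = -2 + C)
k(o) = -¼ + o/15 (k(o) = (o/5 + 3/(-4))/3 = (o*(⅕) + 3*(-¼))/3 = (o/5 - ¾)/3 = (-¾ + o/5)/3 = -¼ + o/15)
A(s) = s (A(s) = (-2 + 3)*s = 1*s = s)
A(k(3))*(-1202) = (-¼ + (1/15)*3)*(-1202) = (-¼ + ⅕)*(-1202) = -1/20*(-1202) = 601/10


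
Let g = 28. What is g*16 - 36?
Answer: 412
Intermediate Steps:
g*16 - 36 = 28*16 - 36 = 448 - 36 = 412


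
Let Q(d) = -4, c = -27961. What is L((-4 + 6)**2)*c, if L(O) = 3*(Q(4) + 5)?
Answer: -83883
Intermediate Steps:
L(O) = 3 (L(O) = 3*(-4 + 5) = 3*1 = 3)
L((-4 + 6)**2)*c = 3*(-27961) = -83883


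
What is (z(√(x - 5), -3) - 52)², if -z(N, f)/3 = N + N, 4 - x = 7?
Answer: 2416 + 1248*I*√2 ≈ 2416.0 + 1764.9*I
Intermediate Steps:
x = -3 (x = 4 - 1*7 = 4 - 7 = -3)
z(N, f) = -6*N (z(N, f) = -3*(N + N) = -6*N)
(z(√(x - 5), -3) - 52)² = (-6*√(-3 - 5) - 52)² = (-12*I*√2 - 52)² = (-52 - 12*I*√2)²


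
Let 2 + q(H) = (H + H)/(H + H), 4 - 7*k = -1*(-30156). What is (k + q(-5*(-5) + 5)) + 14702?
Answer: 72755/7 ≈ 10394.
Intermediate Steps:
k = -30152/7 (k = 4/7 - (-1)*(-30156)/7 = 4/7 - ⅐*30156 = 4/7 - 4308 = -30152/7 ≈ -4307.4)
q(H) = -1 (q(H) = -2 + (H + H)/(H + H) = -2 + (2*H)/((2*H)) = -2 + (2*H)*(1/(2*H)) = -2 + 1 = -1)
(k + q(-5*(-5) + 5)) + 14702 = (-30152/7 - 1) + 14702 = -30159/7 + 14702 = 72755/7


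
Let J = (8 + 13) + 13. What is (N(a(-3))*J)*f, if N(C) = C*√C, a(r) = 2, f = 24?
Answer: 1632*√2 ≈ 2308.0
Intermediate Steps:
N(C) = C^(3/2)
J = 34 (J = 21 + 13 = 34)
(N(a(-3))*J)*f = (2^(3/2)*34)*24 = ((2*√2)*34)*24 = (68*√2)*24 = 1632*√2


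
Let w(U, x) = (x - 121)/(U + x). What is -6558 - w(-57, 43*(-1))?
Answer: -163991/25 ≈ -6559.6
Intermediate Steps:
w(U, x) = (-121 + x)/(U + x)
-6558 - w(-57, 43*(-1)) = -6558 - (-121 + 43*(-1))/(-57 + 43*(-1)) = -6558 - (-121 - 43)/(-57 - 43) = -6558 - (-164)/(-100) = -6558 - (-1)*(-164)/100 = -6558 - 1*41/25 = -6558 - 41/25 = -163991/25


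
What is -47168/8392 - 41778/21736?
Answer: -7817299/1036412 ≈ -7.5427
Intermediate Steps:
-47168/8392 - 41778/21736 = -47168*1/8392 - 41778*1/21736 = -5896/1049 - 1899/988 = -7817299/1036412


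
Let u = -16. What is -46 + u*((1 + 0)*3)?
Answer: -94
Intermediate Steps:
-46 + u*((1 + 0)*3) = -46 - 16*(1 + 0)*3 = -46 - 16*3 = -46 - 48 = -94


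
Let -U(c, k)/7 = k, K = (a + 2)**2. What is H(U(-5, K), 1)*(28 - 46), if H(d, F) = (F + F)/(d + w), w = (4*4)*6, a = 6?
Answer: 9/88 ≈ 0.10227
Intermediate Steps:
K = 64 (K = (6 + 2)**2 = 8**2 = 64)
w = 96 (w = 16*6 = 96)
U(c, k) = -7*k
H(d, F) = 2*F/(96 + d) (H(d, F) = (F + F)/(d + 96) = (2*F)/(96 + d) = 2*F/(96 + d))
H(U(-5, K), 1)*(28 - 46) = (2*1/(96 - 7*64))*(28 - 46) = (2*1/(96 - 448))*(-18) = (2*1/(-352))*(-18) = (2*1*(-1/352))*(-18) = -1/176*(-18) = 9/88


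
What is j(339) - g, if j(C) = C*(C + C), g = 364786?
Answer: -134944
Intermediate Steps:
j(C) = 2*C² (j(C) = C*(2*C) = 2*C²)
j(339) - g = 2*339² - 1*364786 = 2*114921 - 364786 = 229842 - 364786 = -134944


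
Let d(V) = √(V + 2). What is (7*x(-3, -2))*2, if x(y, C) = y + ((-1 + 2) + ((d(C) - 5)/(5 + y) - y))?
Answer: -21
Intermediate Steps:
d(V) = √(2 + V)
x(y, C) = 1 + (-5 + √(2 + C))/(5 + y) (x(y, C) = y + ((-1 + 2) + ((√(2 + C) - 5)/(5 + y) - y)) = y + (1 + ((-5 + √(2 + C))/(5 + y) - y)) = y + (1 + (-y + (-5 + √(2 + C))/(5 + y))) = y + (1 - y + (-5 + √(2 + C))/(5 + y)) = 1 + (-5 + √(2 + C))/(5 + y))
(7*x(-3, -2))*2 = (7*((-3 + √(2 - 2))/(5 - 3)))*2 = (7*((-3 + √0)/2))*2 = (7*((-3 + 0)/2))*2 = (7*((½)*(-3)))*2 = (7*(-3/2))*2 = -21/2*2 = -21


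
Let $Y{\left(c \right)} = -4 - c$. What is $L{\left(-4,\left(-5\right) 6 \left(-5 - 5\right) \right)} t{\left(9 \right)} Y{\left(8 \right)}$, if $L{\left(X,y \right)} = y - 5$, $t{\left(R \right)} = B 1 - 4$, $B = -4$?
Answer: $28320$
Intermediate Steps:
$t{\left(R \right)} = -8$ ($t{\left(R \right)} = \left(-4\right) 1 - 4 = -4 - 4 = -8$)
$L{\left(X,y \right)} = -5 + y$ ($L{\left(X,y \right)} = y - 5 = -5 + y$)
$L{\left(-4,\left(-5\right) 6 \left(-5 - 5\right) \right)} t{\left(9 \right)} Y{\left(8 \right)} = \left(-5 + \left(-5\right) 6 \left(-5 - 5\right)\right) \left(-8\right) \left(-4 - 8\right) = \left(-5 - -300\right) \left(-8\right) \left(-4 - 8\right) = \left(-5 + 300\right) \left(-8\right) \left(-12\right) = 295 \left(-8\right) \left(-12\right) = \left(-2360\right) \left(-12\right) = 28320$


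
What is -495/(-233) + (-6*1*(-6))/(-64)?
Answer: 5823/3728 ≈ 1.5620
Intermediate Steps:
-495/(-233) + (-6*1*(-6))/(-64) = -495*(-1/233) - 6*(-6)*(-1/64) = 495/233 + 36*(-1/64) = 495/233 - 9/16 = 5823/3728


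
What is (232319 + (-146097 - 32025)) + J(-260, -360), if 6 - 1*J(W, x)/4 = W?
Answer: 55261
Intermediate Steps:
J(W, x) = 24 - 4*W
(232319 + (-146097 - 32025)) + J(-260, -360) = (232319 + (-146097 - 32025)) + (24 - 4*(-260)) = (232319 - 178122) + (24 + 1040) = 54197 + 1064 = 55261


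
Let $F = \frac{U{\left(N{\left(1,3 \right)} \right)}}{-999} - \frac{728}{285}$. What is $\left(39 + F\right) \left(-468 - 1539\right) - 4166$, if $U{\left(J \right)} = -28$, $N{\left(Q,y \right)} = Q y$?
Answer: $- \frac{815851883}{10545} \approx -77369.0$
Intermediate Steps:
$F = - \frac{239764}{94905}$ ($F = - \frac{28}{-999} - \frac{728}{285} = \left(-28\right) \left(- \frac{1}{999}\right) - \frac{728}{285} = \frac{28}{999} - \frac{728}{285} = - \frac{239764}{94905} \approx -2.5264$)
$\left(39 + F\right) \left(-468 - 1539\right) - 4166 = \left(39 - \frac{239764}{94905}\right) \left(-468 - 1539\right) - 4166 = \frac{3461531}{94905} \left(-2007\right) - 4166 = - \frac{771921413}{10545} - 4166 = - \frac{815851883}{10545}$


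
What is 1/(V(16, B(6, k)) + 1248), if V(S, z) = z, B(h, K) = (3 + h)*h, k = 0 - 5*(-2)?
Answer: 1/1302 ≈ 0.00076805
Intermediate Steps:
k = 10 (k = 0 + 10 = 10)
B(h, K) = h*(3 + h)
1/(V(16, B(6, k)) + 1248) = 1/(6*(3 + 6) + 1248) = 1/(6*9 + 1248) = 1/(54 + 1248) = 1/1302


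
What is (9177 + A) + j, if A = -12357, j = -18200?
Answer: -21380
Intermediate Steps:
(9177 + A) + j = (9177 - 12357) - 18200 = -3180 - 18200 = -21380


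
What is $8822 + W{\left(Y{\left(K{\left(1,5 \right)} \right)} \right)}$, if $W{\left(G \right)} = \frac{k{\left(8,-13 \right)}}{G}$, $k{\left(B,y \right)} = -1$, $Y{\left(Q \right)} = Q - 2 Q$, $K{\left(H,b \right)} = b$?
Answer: $\frac{44111}{5} \approx 8822.2$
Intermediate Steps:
$Y{\left(Q \right)} = - Q$
$W{\left(G \right)} = - \frac{1}{G}$
$8822 + W{\left(Y{\left(K{\left(1,5 \right)} \right)} \right)} = 8822 - \frac{1}{\left(-1\right) 5} = 8822 - \frac{1}{-5} = 8822 - - \frac{1}{5} = 8822 + \frac{1}{5} = \frac{44111}{5}$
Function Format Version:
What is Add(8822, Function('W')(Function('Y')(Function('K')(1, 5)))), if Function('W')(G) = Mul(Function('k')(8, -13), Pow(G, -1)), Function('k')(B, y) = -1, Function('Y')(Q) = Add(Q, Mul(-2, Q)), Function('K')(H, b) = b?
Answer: Rational(44111, 5) ≈ 8822.2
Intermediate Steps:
Function('Y')(Q) = Mul(-1, Q)
Function('W')(G) = Mul(-1, Pow(G, -1))
Add(8822, Function('W')(Function('Y')(Function('K')(1, 5)))) = Add(8822, Mul(-1, Pow(Mul(-1, 5), -1))) = Add(8822, Mul(-1, Pow(-5, -1))) = Add(8822, Mul(-1, Rational(-1, 5))) = Add(8822, Rational(1, 5)) = Rational(44111, 5)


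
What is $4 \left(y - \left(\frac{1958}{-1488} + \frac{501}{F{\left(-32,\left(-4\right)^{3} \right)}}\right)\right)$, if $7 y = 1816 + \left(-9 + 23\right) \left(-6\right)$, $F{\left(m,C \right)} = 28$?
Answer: $\frac{1202275}{1302} \approx 923.41$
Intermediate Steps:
$y = \frac{1732}{7}$ ($y = \frac{1816 + \left(-9 + 23\right) \left(-6\right)}{7} = \frac{1816 + 14 \left(-6\right)}{7} = \frac{1816 - 84}{7} = \frac{1}{7} \cdot 1732 = \frac{1732}{7} \approx 247.43$)
$4 \left(y - \left(\frac{1958}{-1488} + \frac{501}{F{\left(-32,\left(-4\right)^{3} \right)}}\right)\right) = 4 \left(\frac{1732}{7} - \left(\frac{1958}{-1488} + \frac{501}{28}\right)\right) = 4 \left(\frac{1732}{7} - \left(1958 \left(- \frac{1}{1488}\right) + 501 \cdot \frac{1}{28}\right)\right) = 4 \left(\frac{1732}{7} - \left(- \frac{979}{744} + \frac{501}{28}\right)\right) = 4 \left(\frac{1732}{7} - \frac{86333}{5208}\right) = 4 \cdot \frac{1202275}{5208} = \frac{1202275}{1302}$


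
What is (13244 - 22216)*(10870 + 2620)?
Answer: -121032280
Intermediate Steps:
(13244 - 22216)*(10870 + 2620) = -8972*13490 = -121032280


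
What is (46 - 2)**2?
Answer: 1936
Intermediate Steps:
(46 - 2)**2 = 44**2 = 1936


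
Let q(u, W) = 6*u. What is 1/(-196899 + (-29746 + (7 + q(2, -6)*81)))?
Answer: -1/225666 ≈ -4.4313e-6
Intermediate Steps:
1/(-196899 + (-29746 + (7 + q(2, -6)*81))) = 1/(-196899 + (-29746 + (7 + (6*2)*81))) = 1/(-196899 + (-29746 + (7 + 12*81))) = 1/(-196899 + (-29746 + (7 + 972))) = 1/(-196899 + (-29746 + 979)) = 1/(-196899 - 28767) = 1/(-225666) = -1/225666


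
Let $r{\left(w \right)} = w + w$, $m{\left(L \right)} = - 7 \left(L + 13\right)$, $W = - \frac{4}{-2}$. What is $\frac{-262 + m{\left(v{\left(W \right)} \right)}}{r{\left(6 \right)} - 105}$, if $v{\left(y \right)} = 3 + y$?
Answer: $\frac{388}{93} \approx 4.172$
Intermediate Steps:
$W = 2$ ($W = \left(-4\right) \left(- \frac{1}{2}\right) = 2$)
$m{\left(L \right)} = -91 - 7 L$ ($m{\left(L \right)} = - 7 \left(13 + L\right) = -91 - 7 L$)
$r{\left(w \right)} = 2 w$
$\frac{-262 + m{\left(v{\left(W \right)} \right)}}{r{\left(6 \right)} - 105} = \frac{-262 - \left(91 + 7 \left(3 + 2\right)\right)}{2 \cdot 6 - 105} = \frac{-262 - 126}{12 - 105} = \frac{-262 - 126}{-93} = \left(-262 - 126\right) \left(- \frac{1}{93}\right) = \left(-388\right) \left(- \frac{1}{93}\right) = \frac{388}{93}$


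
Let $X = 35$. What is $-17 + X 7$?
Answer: $228$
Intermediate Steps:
$-17 + X 7 = -17 + 35 \cdot 7 = -17 + 245 = 228$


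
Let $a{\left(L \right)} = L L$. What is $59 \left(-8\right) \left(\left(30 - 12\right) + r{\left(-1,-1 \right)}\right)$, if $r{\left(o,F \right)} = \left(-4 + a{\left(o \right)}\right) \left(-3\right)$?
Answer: $-12744$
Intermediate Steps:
$a{\left(L \right)} = L^{2}$
$r{\left(o,F \right)} = 12 - 3 o^{2}$ ($r{\left(o,F \right)} = \left(-4 + o^{2}\right) \left(-3\right) = 12 - 3 o^{2}$)
$59 \left(-8\right) \left(\left(30 - 12\right) + r{\left(-1,-1 \right)}\right) = 59 \left(-8\right) \left(\left(30 - 12\right) + \left(12 - 3 \left(-1\right)^{2}\right)\right) = - 472 \left(18 + \left(12 - 3\right)\right) = - 472 \left(18 + 9\right) = \left(-472\right) 27 = -12744$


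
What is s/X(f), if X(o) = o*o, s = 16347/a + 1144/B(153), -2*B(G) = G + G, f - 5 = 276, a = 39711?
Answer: -14309431/159916633821 ≈ -8.9481e-5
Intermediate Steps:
f = 281 (f = 5 + 276 = 281)
B(G) = -G (B(G) = -(G + G)/2 = -G)
s = -14309431/2025261 (s = 16347/39711 + 1144/((-1*153)) = 16347*(1/39711) + 1144/(-153) = 5449/13237 + 1144*(-1/153) = 5449/13237 - 1144/153 = -14309431/2025261 ≈ -7.0655)
X(o) = o²
s/X(f) = -14309431/(2025261*(281²)) = -14309431/2025261/78961 = -14309431/2025261*1/78961 = -14309431/159916633821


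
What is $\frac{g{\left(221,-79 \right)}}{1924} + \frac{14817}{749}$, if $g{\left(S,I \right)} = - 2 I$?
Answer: $\frac{14313125}{720538} \approx 19.865$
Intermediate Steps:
$\frac{g{\left(221,-79 \right)}}{1924} + \frac{14817}{749} = \frac{\left(-2\right) \left(-79\right)}{1924} + \frac{14817}{749} = 158 \cdot \frac{1}{1924} + 14817 \cdot \frac{1}{749} = \frac{79}{962} + \frac{14817}{749} = \frac{14313125}{720538}$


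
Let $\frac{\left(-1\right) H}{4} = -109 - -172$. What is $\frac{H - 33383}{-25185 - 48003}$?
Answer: $\frac{33635}{73188} \approx 0.45957$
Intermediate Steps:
$H = -252$ ($H = - 4 \left(-109 - -172\right) = - 4 \left(-109 + 172\right) = \left(-4\right) 63 = -252$)
$\frac{H - 33383}{-25185 - 48003} = \frac{-252 - 33383}{-25185 - 48003} = \frac{-252 - 33383}{-73188} = \left(-252 - 33383\right) \left(- \frac{1}{73188}\right) = \left(-33635\right) \left(- \frac{1}{73188}\right) = \frac{33635}{73188}$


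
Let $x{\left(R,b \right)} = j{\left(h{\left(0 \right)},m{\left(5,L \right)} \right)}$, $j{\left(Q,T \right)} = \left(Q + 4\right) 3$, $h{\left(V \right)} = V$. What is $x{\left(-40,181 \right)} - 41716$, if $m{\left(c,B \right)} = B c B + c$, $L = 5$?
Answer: $-41704$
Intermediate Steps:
$m{\left(c,B \right)} = c + c B^{2}$ ($m{\left(c,B \right)} = c B^{2} + c = c + c B^{2}$)
$j{\left(Q,T \right)} = 12 + 3 Q$ ($j{\left(Q,T \right)} = \left(4 + Q\right) 3 = 12 + 3 Q$)
$x{\left(R,b \right)} = 12$ ($x{\left(R,b \right)} = 12 + 3 \cdot 0 = 12 + 0 = 12$)
$x{\left(-40,181 \right)} - 41716 = 12 - 41716 = -41704$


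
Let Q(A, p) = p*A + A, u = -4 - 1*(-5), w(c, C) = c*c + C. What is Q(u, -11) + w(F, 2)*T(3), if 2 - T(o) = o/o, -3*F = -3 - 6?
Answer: 1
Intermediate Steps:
F = 3 (F = -(-3 - 6)/3 = -⅓*(-9) = 3)
T(o) = 1 (T(o) = 2 - o/o = 2 - 1*1 = 2 - 1 = 1)
w(c, C) = C + c² (w(c, C) = c² + C = C + c²)
u = 1 (u = -4 + 5 = 1)
Q(A, p) = A + A*p (Q(A, p) = A*p + A = A + A*p)
Q(u, -11) + w(F, 2)*T(3) = 1*(1 - 11) + (2 + 3²)*1 = 1*(-10) + (2 + 9)*1 = -10 + 11*1 = -10 + 11 = 1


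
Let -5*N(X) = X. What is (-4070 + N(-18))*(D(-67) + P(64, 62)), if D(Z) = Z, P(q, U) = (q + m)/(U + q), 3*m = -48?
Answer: 28444468/105 ≈ 2.7090e+5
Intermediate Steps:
m = -16 (m = (1/3)*(-48) = -16)
P(q, U) = (-16 + q)/(U + q) (P(q, U) = (q - 16)/(U + q) = (-16 + q)/(U + q))
N(X) = -X/5
(-4070 + N(-18))*(D(-67) + P(64, 62)) = (-4070 - 1/5*(-18))*(-67 + (-16 + 64)/(62 + 64)) = (-4070 + 18/5)*(-67 + 48/126) = -20332*(-67 + (1/126)*48)/5 = -20332*(-67 + 8/21)/5 = -20332/5*(-1399/21) = 28444468/105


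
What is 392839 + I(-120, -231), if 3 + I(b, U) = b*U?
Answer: 420556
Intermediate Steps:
I(b, U) = -3 + U*b (I(b, U) = -3 + b*U = -3 + U*b)
392839 + I(-120, -231) = 392839 + (-3 - 231*(-120)) = 392839 + (-3 + 27720) = 392839 + 27717 = 420556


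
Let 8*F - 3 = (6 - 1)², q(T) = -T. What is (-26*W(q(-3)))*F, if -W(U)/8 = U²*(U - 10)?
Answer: -45864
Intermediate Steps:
W(U) = -8*U²*(-10 + U) (W(U) = -8*U²*(U - 10) = -8*U²*(-10 + U))
F = 7/2 (F = 3/8 + (6 - 1)²/8 = 3/8 + (⅛)*5² = 3/8 + (⅛)*25 = 3/8 + 25/8 = 7/2 ≈ 3.5000)
(-26*W(q(-3)))*F = -208*(-1*(-3))²*(10 - (-1)*(-3))*(7/2) = -208*3²*(10 - 1*3)*(7/2) = -208*9*(10 - 3)*(7/2) = -208*9*7*(7/2) = -26*504*(7/2) = -13104*7/2 = -45864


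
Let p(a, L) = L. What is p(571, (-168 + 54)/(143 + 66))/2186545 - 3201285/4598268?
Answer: -25665772801061/36865839648220 ≈ -0.69619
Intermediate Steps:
p(571, (-168 + 54)/(143 + 66))/2186545 - 3201285/4598268 = ((-168 + 54)/(143 + 66))/2186545 - 3201285/4598268 = -114/209*(1/2186545) - 3201285*1/4598268 = -114*1/209*(1/2186545) - 1067095/1532756 = -6/11*1/2186545 - 1067095/1532756 = -6/24051995 - 1067095/1532756 = -25665772801061/36865839648220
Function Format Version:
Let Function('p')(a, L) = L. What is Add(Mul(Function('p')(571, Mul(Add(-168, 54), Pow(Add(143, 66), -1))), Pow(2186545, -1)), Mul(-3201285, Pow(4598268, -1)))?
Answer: Rational(-25665772801061, 36865839648220) ≈ -0.69619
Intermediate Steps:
Add(Mul(Function('p')(571, Mul(Add(-168, 54), Pow(Add(143, 66), -1))), Pow(2186545, -1)), Mul(-3201285, Pow(4598268, -1))) = Add(Mul(Mul(Add(-168, 54), Pow(Add(143, 66), -1)), Pow(2186545, -1)), Mul(-3201285, Pow(4598268, -1))) = Add(Mul(Mul(-114, Pow(209, -1)), Rational(1, 2186545)), Mul(-3201285, Rational(1, 4598268))) = Add(Mul(Mul(-114, Rational(1, 209)), Rational(1, 2186545)), Rational(-1067095, 1532756)) = Add(Mul(Rational(-6, 11), Rational(1, 2186545)), Rational(-1067095, 1532756)) = Add(Rational(-6, 24051995), Rational(-1067095, 1532756)) = Rational(-25665772801061, 36865839648220)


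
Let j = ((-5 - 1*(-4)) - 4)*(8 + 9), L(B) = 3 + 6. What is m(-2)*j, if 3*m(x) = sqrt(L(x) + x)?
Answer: -85*sqrt(7)/3 ≈ -74.963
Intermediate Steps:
L(B) = 9
m(x) = sqrt(9 + x)/3
j = -85 (j = ((-5 + 4) - 4)*17 = (-1 - 4)*17 = -5*17 = -85)
m(-2)*j = (sqrt(9 - 2)/3)*(-85) = (sqrt(7)/3)*(-85) = -85*sqrt(7)/3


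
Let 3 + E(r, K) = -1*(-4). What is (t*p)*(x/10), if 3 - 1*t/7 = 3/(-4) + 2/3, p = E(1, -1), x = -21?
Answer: -1813/40 ≈ -45.325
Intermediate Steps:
E(r, K) = 1 (E(r, K) = -3 - 1*(-4) = -3 + 4 = 1)
p = 1
t = 259/12 (t = 21 - 7*(3/(-4) + 2/3) = 21 - 7*(3*(-¼) + 2*(⅓)) = 21 - 7*(-¾ + ⅔) = 21 - 7*(-1/12) = 21 + 7/12 = 259/12 ≈ 21.583)
(t*p)*(x/10) = ((259/12)*1)*(-21/10) = 259*(-21*⅒)/12 = (259/12)*(-21/10) = -1813/40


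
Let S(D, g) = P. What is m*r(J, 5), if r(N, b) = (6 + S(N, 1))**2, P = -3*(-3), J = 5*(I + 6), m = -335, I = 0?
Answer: -75375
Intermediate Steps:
J = 30 (J = 5*(0 + 6) = 5*6 = 30)
P = 9
S(D, g) = 9
r(N, b) = 225 (r(N, b) = (6 + 9)**2 = 15**2 = 225)
m*r(J, 5) = -335*225 = -75375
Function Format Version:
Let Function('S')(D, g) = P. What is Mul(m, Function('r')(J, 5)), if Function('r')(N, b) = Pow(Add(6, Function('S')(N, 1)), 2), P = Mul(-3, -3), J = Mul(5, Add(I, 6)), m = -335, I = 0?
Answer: -75375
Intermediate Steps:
J = 30 (J = Mul(5, Add(0, 6)) = Mul(5, 6) = 30)
P = 9
Function('S')(D, g) = 9
Function('r')(N, b) = 225 (Function('r')(N, b) = Pow(Add(6, 9), 2) = Pow(15, 2) = 225)
Mul(m, Function('r')(J, 5)) = Mul(-335, 225) = -75375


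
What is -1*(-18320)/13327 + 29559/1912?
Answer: 428960633/25481224 ≈ 16.834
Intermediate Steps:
-1*(-18320)/13327 + 29559/1912 = 18320*(1/13327) + 29559*(1/1912) = 18320/13327 + 29559/1912 = 428960633/25481224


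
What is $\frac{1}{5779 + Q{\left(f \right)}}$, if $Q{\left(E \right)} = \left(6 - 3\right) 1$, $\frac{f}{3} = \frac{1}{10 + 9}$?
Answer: $\frac{1}{5782} \approx 0.00017295$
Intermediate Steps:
$f = \frac{3}{19}$ ($f = \frac{3}{10 + 9} = \frac{3}{19} \approx 0.15789$)
$Q{\left(E \right)} = 3$ ($Q{\left(E \right)} = 3 \cdot 1 = 3$)
$\frac{1}{5779 + Q{\left(f \right)}} = \frac{1}{5779 + 3} = \frac{1}{5782}$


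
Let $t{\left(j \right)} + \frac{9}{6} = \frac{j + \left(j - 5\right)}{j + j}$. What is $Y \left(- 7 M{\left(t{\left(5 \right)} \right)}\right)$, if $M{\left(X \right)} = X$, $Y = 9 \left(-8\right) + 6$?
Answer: $-462$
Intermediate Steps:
$Y = -66$ ($Y = -72 + 6 = -66$)
$t{\left(j \right)} = - \frac{3}{2} + \frac{-5 + 2 j}{2 j}$ ($t{\left(j \right)} = - \frac{3}{2} + \frac{j + \left(j - 5\right)}{j + j} = - \frac{3}{2} + \frac{j + \left(-5 + j\right)}{2 j} = - \frac{3}{2} + \left(-5 + 2 j\right) \frac{1}{2 j} = - \frac{3}{2} + \frac{-5 + 2 j}{2 j}$)
$Y \left(- 7 M{\left(t{\left(5 \right)} \right)}\right) = - 66 \left(- 7 \frac{-5 - 5}{2 \cdot 5}\right) = - 66 \left(- 7 \cdot \frac{1}{2} \cdot \frac{1}{5} \left(-5 - 5\right)\right) = - 66 \left(- 7 \cdot \frac{1}{2} \cdot \frac{1}{5} \left(-10\right)\right) = - 66 \left(\left(-7\right) \left(-1\right)\right) = \left(-66\right) 7 = -462$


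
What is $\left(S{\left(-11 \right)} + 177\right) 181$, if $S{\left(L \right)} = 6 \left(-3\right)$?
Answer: $28779$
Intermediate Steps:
$S{\left(L \right)} = -18$
$\left(S{\left(-11 \right)} + 177\right) 181 = \left(-18 + 177\right) 181 = 159 \cdot 181 = 28779$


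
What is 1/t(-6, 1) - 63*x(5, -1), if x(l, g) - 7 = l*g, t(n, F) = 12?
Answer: -1511/12 ≈ -125.92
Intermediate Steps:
x(l, g) = 7 + g*l (x(l, g) = 7 + l*g = 7 + g*l)
1/t(-6, 1) - 63*x(5, -1) = 1/12 - 63*(7 - 1*5) = 1/12 - 63*(7 - 5) = 1/12 - 63*2 = 1/12 - 126 = -1511/12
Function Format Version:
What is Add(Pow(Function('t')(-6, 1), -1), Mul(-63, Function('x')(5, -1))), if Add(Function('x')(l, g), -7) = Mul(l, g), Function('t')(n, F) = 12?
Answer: Rational(-1511, 12) ≈ -125.92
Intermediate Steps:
Function('x')(l, g) = Add(7, Mul(g, l)) (Function('x')(l, g) = Add(7, Mul(l, g)) = Add(7, Mul(g, l)))
Add(Pow(Function('t')(-6, 1), -1), Mul(-63, Function('x')(5, -1))) = Add(Pow(12, -1), Mul(-63, Add(7, Mul(-1, 5)))) = Add(Rational(1, 12), Mul(-63, Add(7, -5))) = Add(Rational(1, 12), Mul(-63, 2)) = Add(Rational(1, 12), -126) = Rational(-1511, 12)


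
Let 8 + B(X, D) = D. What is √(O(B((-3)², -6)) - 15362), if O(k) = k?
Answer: 124*I ≈ 124.0*I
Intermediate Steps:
B(X, D) = -8 + D
√(O(B((-3)², -6)) - 15362) = √((-8 - 6) - 15362) = √(-14 - 15362) = √(-15376) = 124*I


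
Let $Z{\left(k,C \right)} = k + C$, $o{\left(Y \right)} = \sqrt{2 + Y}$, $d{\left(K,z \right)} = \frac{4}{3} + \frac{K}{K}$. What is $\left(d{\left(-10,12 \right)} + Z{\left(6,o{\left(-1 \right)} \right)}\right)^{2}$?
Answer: $\frac{784}{9} \approx 87.111$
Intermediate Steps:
$d{\left(K,z \right)} = \frac{7}{3}$ ($d{\left(K,z \right)} = 4 \cdot \frac{1}{3} + 1 = \frac{4}{3} + 1 = \frac{7}{3}$)
$Z{\left(k,C \right)} = C + k$
$\left(d{\left(-10,12 \right)} + Z{\left(6,o{\left(-1 \right)} \right)}\right)^{2} = \left(\frac{7}{3} + \left(\sqrt{2 - 1} + 6\right)\right)^{2} = \left(\frac{7}{3} + \left(\sqrt{1} + 6\right)\right)^{2} = \left(\frac{7}{3} + \left(1 + 6\right)\right)^{2} = \left(\frac{7}{3} + 7\right)^{2} = \left(\frac{28}{3}\right)^{2} = \frac{784}{9}$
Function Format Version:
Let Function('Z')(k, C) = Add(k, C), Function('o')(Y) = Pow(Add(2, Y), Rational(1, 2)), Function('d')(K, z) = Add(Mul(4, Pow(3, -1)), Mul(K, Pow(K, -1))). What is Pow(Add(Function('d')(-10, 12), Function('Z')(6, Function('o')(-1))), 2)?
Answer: Rational(784, 9) ≈ 87.111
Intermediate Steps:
Function('d')(K, z) = Rational(7, 3) (Function('d')(K, z) = Add(Mul(4, Rational(1, 3)), 1) = Add(Rational(4, 3), 1) = Rational(7, 3))
Function('Z')(k, C) = Add(C, k)
Pow(Add(Function('d')(-10, 12), Function('Z')(6, Function('o')(-1))), 2) = Pow(Add(Rational(7, 3), Add(Pow(Add(2, -1), Rational(1, 2)), 6)), 2) = Pow(Add(Rational(7, 3), Add(Pow(1, Rational(1, 2)), 6)), 2) = Pow(Add(Rational(7, 3), Add(1, 6)), 2) = Pow(Add(Rational(7, 3), 7), 2) = Pow(Rational(28, 3), 2) = Rational(784, 9)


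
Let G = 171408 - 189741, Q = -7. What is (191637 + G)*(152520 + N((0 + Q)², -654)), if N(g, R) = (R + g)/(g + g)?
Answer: 1295131553460/49 ≈ 2.6431e+10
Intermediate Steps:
G = -18333
N(g, R) = (R + g)/(2*g) (N(g, R) = (R + g)/((2*g)) = (R + g)*(1/(2*g)) = (R + g)/(2*g))
(191637 + G)*(152520 + N((0 + Q)², -654)) = (191637 - 18333)*(152520 + (-654 + (0 - 7)²)/(2*((0 - 7)²))) = 173304*(152520 + (-654 + (-7)²)/(2*((-7)²))) = 173304*(152520 + (½)*(-654 + 49)/49) = 173304*(152520 + (½)*(1/49)*(-605)) = 173304*(152520 - 605/98) = 173304*(14946355/98) = 1295131553460/49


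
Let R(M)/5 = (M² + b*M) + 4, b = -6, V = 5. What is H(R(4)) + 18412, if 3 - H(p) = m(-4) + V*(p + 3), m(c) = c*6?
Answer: 18524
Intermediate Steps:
m(c) = 6*c
R(M) = 20 - 30*M + 5*M² (R(M) = 5*((M² - 6*M) + 4) = 5*(4 + M² - 6*M) = 20 - 30*M + 5*M²)
H(p) = 12 - 5*p (H(p) = 3 - (6*(-4) + 5*(p + 3)) = 3 - (-24 + 5*(3 + p)) = 3 - (-24 + (15 + 5*p)) = 3 - (-9 + 5*p) = 3 + (9 - 5*p) = 12 - 5*p)
H(R(4)) + 18412 = (12 - 5*(20 - 30*4 + 5*4²)) + 18412 = (12 - 5*(20 - 120 + 5*16)) + 18412 = (12 - 5*(20 - 120 + 80)) + 18412 = (12 - 5*(-20)) + 18412 = (12 + 100) + 18412 = 112 + 18412 = 18524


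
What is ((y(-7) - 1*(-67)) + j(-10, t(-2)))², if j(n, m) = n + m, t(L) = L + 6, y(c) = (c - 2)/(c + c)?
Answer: 744769/196 ≈ 3799.8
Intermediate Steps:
y(c) = (-2 + c)/(2*c) (y(c) = (-2 + c)/((2*c)) = (-2 + c)*(1/(2*c)) = (-2 + c)/(2*c))
t(L) = 6 + L
j(n, m) = m + n
((y(-7) - 1*(-67)) + j(-10, t(-2)))² = (((½)*(-2 - 7)/(-7) - 1*(-67)) + ((6 - 2) - 10))² = (((½)*(-⅐)*(-9) + 67) + (4 - 10))² = ((9/14 + 67) - 6)² = (947/14 - 6)² = (863/14)² = 744769/196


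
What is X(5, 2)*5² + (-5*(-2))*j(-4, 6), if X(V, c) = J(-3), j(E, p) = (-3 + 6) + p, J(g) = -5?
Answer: -35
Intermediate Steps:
j(E, p) = 3 + p
X(V, c) = -5
X(5, 2)*5² + (-5*(-2))*j(-4, 6) = -5*5² + (-5*(-2))*(3 + 6) = -5*25 + 10*9 = -125 + 90 = -35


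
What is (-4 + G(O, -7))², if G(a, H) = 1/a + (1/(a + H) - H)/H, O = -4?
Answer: 2601769/94864 ≈ 27.426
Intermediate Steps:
G(a, H) = 1/a + (1/(H + a) - H)/H
(-4 + G(O, -7))² = (-4 + (-4 + (-7)² - 7*(-4) - 1*(-7)*(-4)² - 1*(-4)*(-7)²)/(-7*(-4)*(-7 - 4)))² = (-4 - ⅐*(-¼)*(-4 + 49 + 28 - 1*(-7)*16 - 1*(-4)*49)/(-11))² = (-4 - ⅐*(-¼)*(-1/11)*(-4 + 49 + 28 + 112 + 196))² = (-4 - ⅐*(-¼)*(-1/11)*381)² = (-4 - 381/308)² = (-1613/308)² = 2601769/94864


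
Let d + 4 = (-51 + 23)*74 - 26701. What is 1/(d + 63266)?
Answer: 1/34489 ≈ 2.8995e-5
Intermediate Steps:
d = -28777 (d = -4 + ((-51 + 23)*74 - 26701) = -4 + (-28*74 - 26701) = -4 + (-2072 - 26701) = -4 - 28773 = -28777)
1/(d + 63266) = 1/(-28777 + 63266) = 1/34489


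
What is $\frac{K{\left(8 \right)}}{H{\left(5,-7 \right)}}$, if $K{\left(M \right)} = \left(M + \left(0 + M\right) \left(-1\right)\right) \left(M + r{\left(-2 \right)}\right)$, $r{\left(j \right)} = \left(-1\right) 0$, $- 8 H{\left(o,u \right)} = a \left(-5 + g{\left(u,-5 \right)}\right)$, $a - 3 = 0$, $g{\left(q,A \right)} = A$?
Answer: $0$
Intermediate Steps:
$a = 3$ ($a = 3 + 0 = 3$)
$H{\left(o,u \right)} = \frac{15}{4}$ ($H{\left(o,u \right)} = - \frac{3 \left(-5 - 5\right)}{8} = - \frac{3 \left(-10\right)}{8} = \left(- \frac{1}{8}\right) \left(-30\right) = \frac{15}{4}$)
$r{\left(j \right)} = 0$
$K{\left(M \right)} = 0$ ($K{\left(M \right)} = \left(M + \left(0 + M\right) \left(-1\right)\right) \left(M + 0\right) = \left(M + M \left(-1\right)\right) M = \left(M - M\right) M = 0 M = 0$)
$\frac{K{\left(8 \right)}}{H{\left(5,-7 \right)}} = \frac{0}{\frac{15}{4}} = 0 \cdot \frac{4}{15} = 0$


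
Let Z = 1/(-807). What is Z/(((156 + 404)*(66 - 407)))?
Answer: 1/154104720 ≈ 6.4891e-9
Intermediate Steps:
Z = -1/807 ≈ -0.0012392
Z/(((156 + 404)*(66 - 407))) = -1/((66 - 407)*(156 + 404))/807 = -1/(807*(560*(-341))) = -1/807/(-190960) = -1/807*(-1/190960) = 1/154104720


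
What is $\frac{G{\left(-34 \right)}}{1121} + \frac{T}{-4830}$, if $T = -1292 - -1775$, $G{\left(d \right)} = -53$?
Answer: $- \frac{1651}{11210} \approx -0.14728$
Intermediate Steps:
$T = 483$ ($T = -1292 + 1775 = 483$)
$\frac{G{\left(-34 \right)}}{1121} + \frac{T}{-4830} = - \frac{53}{1121} + \frac{483}{-4830} = \left(-53\right) \frac{1}{1121} + 483 \left(- \frac{1}{4830}\right) = - \frac{53}{1121} - \frac{1}{10} = - \frac{1651}{11210}$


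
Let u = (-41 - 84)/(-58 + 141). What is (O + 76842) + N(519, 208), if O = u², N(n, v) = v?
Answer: 530813075/6889 ≈ 77052.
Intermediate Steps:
u = -125/83 ≈ -1.5060
O = 15625/6889 (O = (-125/83)² = 15625/6889 ≈ 2.2681)
(O + 76842) + N(519, 208) = (15625/6889 + 76842) + 208 = 529380163/6889 + 208 = 530813075/6889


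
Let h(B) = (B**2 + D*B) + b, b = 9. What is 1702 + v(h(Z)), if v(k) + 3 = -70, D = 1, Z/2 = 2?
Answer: 1629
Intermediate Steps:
Z = 4 (Z = 2*2 = 4)
h(B) = 9 + B + B**2 (h(B) = (B**2 + 1*B) + 9 = (B**2 + B) + 9 = (B + B**2) + 9 = 9 + B + B**2)
v(k) = -73 (v(k) = -3 - 70 = -73)
1702 + v(h(Z)) = 1702 - 73 = 1629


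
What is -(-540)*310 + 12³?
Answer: 169128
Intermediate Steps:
-(-540)*310 + 12³ = -108*(-1550) + 1728 = 167400 + 1728 = 169128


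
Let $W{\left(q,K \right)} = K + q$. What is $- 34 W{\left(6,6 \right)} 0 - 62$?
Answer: $-62$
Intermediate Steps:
$- 34 W{\left(6,6 \right)} 0 - 62 = - 34 \left(6 + 6\right) 0 - 62 = - 34 \cdot 12 \cdot 0 - 62 = \left(-34\right) 0 - 62 = 0 - 62 = -62$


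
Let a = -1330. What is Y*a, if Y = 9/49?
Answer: -1710/7 ≈ -244.29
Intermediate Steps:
Y = 9/49 (Y = 9*(1/49) = 9/49 ≈ 0.18367)
Y*a = (9/49)*(-1330) = -1710/7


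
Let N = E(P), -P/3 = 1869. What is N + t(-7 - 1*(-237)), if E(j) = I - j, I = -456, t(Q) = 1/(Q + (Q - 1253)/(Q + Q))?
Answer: 539706787/104777 ≈ 5151.0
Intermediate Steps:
t(Q) = 1/(Q + (-1253 + Q)/(2*Q)) (t(Q) = 1/(Q + (-1253 + Q)/((2*Q))) = 1/(Q + (-1253 + Q)*(1/(2*Q))) = 1/(Q + (-1253 + Q)/(2*Q)))
P = -5607 (P = -3*1869 = -5607)
E(j) = -456 - j
N = 5151 (N = -456 - 1*(-5607) = -456 + 5607 = 5151)
N + t(-7 - 1*(-237)) = 5151 + 2*(-7 - 1*(-237))/(-1253 + (-7 - 1*(-237)) + 2*(-7 - 1*(-237))**2) = 5151 + 2*(-7 + 237)/(-1253 + (-7 + 237) + 2*(-7 + 237)**2) = 5151 + 2*230/(-1253 + 230 + 2*230**2) = 5151 + 2*230/(-1253 + 230 + 2*52900) = 5151 + 2*230/(-1253 + 230 + 105800) = 5151 + 2*230/104777 = 5151 + 2*230*(1/104777) = 5151 + 460/104777 = 539706787/104777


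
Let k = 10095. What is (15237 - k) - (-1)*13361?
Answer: 18503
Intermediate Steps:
(15237 - k) - (-1)*13361 = (15237 - 1*10095) - (-1)*13361 = (15237 - 10095) - 1*(-13361) = 5142 + 13361 = 18503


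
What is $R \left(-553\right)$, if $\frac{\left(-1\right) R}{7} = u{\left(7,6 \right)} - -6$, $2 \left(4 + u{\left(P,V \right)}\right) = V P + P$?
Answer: $\frac{205163}{2} \approx 1.0258 \cdot 10^{5}$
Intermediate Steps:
$u{\left(P,V \right)} = -4 + \frac{P}{2} + \frac{P V}{2}$ ($u{\left(P,V \right)} = -4 + \frac{V P + P}{2} = -4 + \frac{P V + P}{2} = -4 + \frac{P + P V}{2} = -4 + \left(\frac{P}{2} + \frac{P V}{2}\right) = -4 + \frac{P}{2} + \frac{P V}{2}$)
$R = - \frac{371}{2}$ ($R = - 7 \left(\left(-4 + \frac{1}{2} \cdot 7 + \frac{1}{2} \cdot 7 \cdot 6\right) - -6\right) = - 7 \left(\left(-4 + \frac{7}{2} + 21\right) + 6\right) = - 7 \left(\frac{41}{2} + 6\right) = \left(-7\right) \frac{53}{2} = - \frac{371}{2} \approx -185.5$)
$R \left(-553\right) = \left(- \frac{371}{2}\right) \left(-553\right) = \frac{205163}{2}$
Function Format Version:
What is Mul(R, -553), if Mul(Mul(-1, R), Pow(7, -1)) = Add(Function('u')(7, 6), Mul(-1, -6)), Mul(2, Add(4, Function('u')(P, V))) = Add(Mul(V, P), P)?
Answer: Rational(205163, 2) ≈ 1.0258e+5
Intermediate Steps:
Function('u')(P, V) = Add(-4, Mul(Rational(1, 2), P), Mul(Rational(1, 2), P, V)) (Function('u')(P, V) = Add(-4, Mul(Rational(1, 2), Add(Mul(V, P), P))) = Add(-4, Mul(Rational(1, 2), Add(Mul(P, V), P))) = Add(-4, Mul(Rational(1, 2), Add(P, Mul(P, V)))) = Add(-4, Add(Mul(Rational(1, 2), P), Mul(Rational(1, 2), P, V))) = Add(-4, Mul(Rational(1, 2), P), Mul(Rational(1, 2), P, V)))
R = Rational(-371, 2) (R = Mul(-7, Add(Add(-4, Mul(Rational(1, 2), 7), Mul(Rational(1, 2), 7, 6)), Mul(-1, -6))) = Mul(-7, Add(Add(-4, Rational(7, 2), 21), 6)) = Mul(-7, Add(Rational(41, 2), 6)) = Mul(-7, Rational(53, 2)) = Rational(-371, 2) ≈ -185.50)
Mul(R, -553) = Mul(Rational(-371, 2), -553) = Rational(205163, 2)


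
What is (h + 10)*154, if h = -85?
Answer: -11550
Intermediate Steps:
(h + 10)*154 = (-85 + 10)*154 = -75*154 = -11550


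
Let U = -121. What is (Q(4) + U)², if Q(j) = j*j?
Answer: 11025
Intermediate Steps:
Q(j) = j²
(Q(4) + U)² = (4² - 121)² = (16 - 121)² = (-105)² = 11025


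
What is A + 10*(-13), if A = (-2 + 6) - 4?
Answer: -130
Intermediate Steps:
A = 0 (A = 4 - 4 = 0)
A + 10*(-13) = 0 + 10*(-13) = 0 - 130 = -130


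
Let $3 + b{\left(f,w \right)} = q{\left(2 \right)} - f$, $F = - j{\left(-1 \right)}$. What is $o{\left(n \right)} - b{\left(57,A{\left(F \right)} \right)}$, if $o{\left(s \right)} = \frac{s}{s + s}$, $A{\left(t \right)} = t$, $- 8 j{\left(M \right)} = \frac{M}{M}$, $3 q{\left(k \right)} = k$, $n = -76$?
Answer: $\frac{359}{6} \approx 59.833$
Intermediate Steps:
$q{\left(k \right)} = \frac{k}{3}$
$j{\left(M \right)} = - \frac{1}{8}$ ($j{\left(M \right)} = - \frac{M \frac{1}{M}}{8} = \left(- \frac{1}{8}\right) 1 = - \frac{1}{8}$)
$F = \frac{1}{8}$ ($F = \left(-1\right) \left(- \frac{1}{8}\right) = \frac{1}{8} \approx 0.125$)
$b{\left(f,w \right)} = - \frac{7}{3} - f$ ($b{\left(f,w \right)} = -3 - \left(- \frac{2}{3} + f\right) = - \frac{7}{3} - f$)
$o{\left(s \right)} = \frac{1}{2}$ ($o{\left(s \right)} = \frac{s}{2 s} = s \frac{1}{2 s} = \frac{1}{2}$)
$o{\left(n \right)} - b{\left(57,A{\left(F \right)} \right)} = \frac{1}{2} - \left(- \frac{7}{3} - 57\right) = \frac{1}{2} - - \frac{178}{3} = \frac{1}{2} + \frac{178}{3} = \frac{359}{6}$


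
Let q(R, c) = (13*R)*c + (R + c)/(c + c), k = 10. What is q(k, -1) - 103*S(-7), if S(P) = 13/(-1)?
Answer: 2409/2 ≈ 1204.5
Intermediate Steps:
S(P) = -13 (S(P) = 13*(-1) = -13)
q(R, c) = (R + c)/(2*c) + 13*R*c (q(R, c) = 13*R*c + (R + c)/((2*c)) = 13*R*c + (R + c)*(1/(2*c)) = 13*R*c + (R + c)/(2*c) = (R + c)/(2*c) + 13*R*c)
q(k, -1) - 103*S(-7) = (½)*(10 - (1 + 26*10*(-1)))/(-1) - 103*(-13) = (½)*(-1)*(10 - (1 - 260)) + 1339 = (½)*(-1)*(10 - 1*(-259)) + 1339 = (½)*(-1)*(10 + 259) + 1339 = (½)*(-1)*269 + 1339 = -269/2 + 1339 = 2409/2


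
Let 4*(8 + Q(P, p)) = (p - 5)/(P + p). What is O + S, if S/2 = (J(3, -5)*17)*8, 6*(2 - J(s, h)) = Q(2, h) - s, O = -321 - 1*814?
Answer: -1171/9 ≈ -130.11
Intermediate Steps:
Q(P, p) = -8 + (-5 + p)/(4*(P + p)) (Q(P, p) = -8 + ((p - 5)/(P + p))/4 = -8 + ((-5 + p)/(P + p))/4 = -8 + (-5 + p)/(4*(P + p)))
O = -1135 (O = -321 - 814 = -1135)
J(s, h) = 2 + s/6 - (-69 - 31*h)/(24*(2 + h)) (J(s, h) = 2 - ((-5 - 32*2 - 31*h)/(4*(2 + h)) - s)/6 = 2 - ((-5 - 64 - 31*h)/(4*(2 + h)) - s)/6 = 2 - ((-69 - 31*h)/(4*(2 + h)) - s)/6 = 2 - (-s + (-69 - 31*h)/(4*(2 + h)))/6 = 2 + (s/6 - (-69 - 31*h)/(24*(2 + h))) = 2 + s/6 - (-69 - 31*h)/(24*(2 + h)))
S = 9044/9 (S = 2*((((69 + 31*(-5) + 4*(2 - 5)*(12 + 3))/(24*(2 - 5)))*17)*8) = 2*((((1/24)*(69 - 155 + 4*(-3)*15)/(-3))*17)*8) = 2*((((1/24)*(-1/3)*(69 - 155 - 180))*17)*8) = 2*((((1/24)*(-1/3)*(-266))*17)*8) = 2*(((133/36)*17)*8) = 2*((2261/36)*8) = 2*(4522/9) = 9044/9 ≈ 1004.9)
O + S = -1135 + 9044/9 = -1171/9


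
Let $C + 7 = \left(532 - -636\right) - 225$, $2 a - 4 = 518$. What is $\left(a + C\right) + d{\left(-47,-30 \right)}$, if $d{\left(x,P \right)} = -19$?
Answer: $1178$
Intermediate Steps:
$a = 261$ ($a = 2 + \frac{1}{2} \cdot 518 = 2 + 259 = 261$)
$C = 936$ ($C = -7 + \left(\left(532 - -636\right) - 225\right) = -7 + \left(\left(532 + 636\right) - 225\right) = -7 + \left(1168 - 225\right) = -7 + 943 = 936$)
$\left(a + C\right) + d{\left(-47,-30 \right)} = \left(261 + 936\right) - 19 = 1197 - 19 = 1178$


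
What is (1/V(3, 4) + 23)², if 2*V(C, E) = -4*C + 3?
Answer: 42025/81 ≈ 518.83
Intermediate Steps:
V(C, E) = 3/2 - 2*C (V(C, E) = (-4*C + 3)/2 = (3 - 4*C)/2 = 3/2 - 2*C)
(1/V(3, 4) + 23)² = (1/(3/2 - 2*3) + 23)² = (1/(3/2 - 6) + 23)² = (1/(-9/2) + 23)² = (-2/9 + 23)² = (205/9)² = 42025/81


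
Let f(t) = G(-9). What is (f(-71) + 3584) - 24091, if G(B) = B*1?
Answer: -20516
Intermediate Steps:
G(B) = B
f(t) = -9
(f(-71) + 3584) - 24091 = (-9 + 3584) - 24091 = 3575 - 24091 = -20516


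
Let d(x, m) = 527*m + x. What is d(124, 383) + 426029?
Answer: 627994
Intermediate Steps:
d(x, m) = x + 527*m
d(124, 383) + 426029 = (124 + 527*383) + 426029 = (124 + 201841) + 426029 = 201965 + 426029 = 627994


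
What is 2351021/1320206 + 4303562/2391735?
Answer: 11304607585207/3157582897410 ≈ 3.5801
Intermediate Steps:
2351021/1320206 + 4303562/2391735 = 11304607585207/3157582897410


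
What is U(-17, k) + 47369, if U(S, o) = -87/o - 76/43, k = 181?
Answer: 368655430/7783 ≈ 47367.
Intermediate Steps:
U(S, o) = -76/43 - 87/o (U(S, o) = -87/o - 76*1/43 = -87/o - 76/43 = -76/43 - 87/o)
U(-17, k) + 47369 = (-76/43 - 87/181) + 47369 = -17497/7783 + 47369 = 368655430/7783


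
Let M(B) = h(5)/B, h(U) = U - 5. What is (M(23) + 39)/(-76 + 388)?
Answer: ⅛ ≈ 0.12500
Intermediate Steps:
h(U) = -5 + U
M(B) = 0 (M(B) = (-5 + 5)/B = 0/B = 0)
(M(23) + 39)/(-76 + 388) = (0 + 39)/(-76 + 388) = 39/312 = 39*(1/312) = ⅛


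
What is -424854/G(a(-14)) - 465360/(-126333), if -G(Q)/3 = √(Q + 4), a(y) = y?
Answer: 155120/42111 - 70809*I*√10/5 ≈ 3.6836 - 44784.0*I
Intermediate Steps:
G(Q) = -3*√(4 + Q) (G(Q) = -3*√(Q + 4) = -3*√(4 + Q))
-424854/G(a(-14)) - 465360/(-126333) = -424854*(-1/(3*√(4 - 14))) - 465360/(-126333) = -424854*I*√10/30 - 465360*(-1/126333) = -424854*I*√10/30 + 155120/42111 = -70809*I*√10/5 + 155120/42111 = 155120/42111 - 70809*I*√10/5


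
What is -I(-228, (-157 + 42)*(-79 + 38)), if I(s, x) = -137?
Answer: 137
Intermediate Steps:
-I(-228, (-157 + 42)*(-79 + 38)) = -1*(-137) = 137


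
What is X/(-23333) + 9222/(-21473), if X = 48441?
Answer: -1255350519/501029509 ≈ -2.5055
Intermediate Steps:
X/(-23333) + 9222/(-21473) = 48441/(-23333) + 9222/(-21473) = 48441*(-1/23333) + 9222*(-1/21473) = -48441/23333 - 9222/21473 = -1255350519/501029509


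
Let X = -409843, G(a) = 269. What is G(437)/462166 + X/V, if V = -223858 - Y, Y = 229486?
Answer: 94768724737/104760091552 ≈ 0.90463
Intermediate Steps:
V = -453344 (V = -223858 - 1*229486 = -223858 - 229486 = -453344)
G(437)/462166 + X/V = 269/462166 - 409843/(-453344) = 269*(1/462166) - 409843*(-1/453344) = 269/462166 + 409843/453344 = 94768724737/104760091552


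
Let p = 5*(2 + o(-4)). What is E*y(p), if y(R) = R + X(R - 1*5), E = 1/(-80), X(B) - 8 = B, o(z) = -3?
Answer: 7/80 ≈ 0.087500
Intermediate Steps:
p = -5 (p = 5*(2 - 3) = 5*(-1) = -5)
X(B) = 8 + B
E = -1/80 ≈ -0.012500
y(R) = 3 + 2*R (y(R) = R + (8 + (R - 1*5)) = R + (8 + (R - 5)) = R + (8 + (-5 + R)) = R + (3 + R) = 3 + 2*R)
E*y(p) = -(3 + 2*(-5))/80 = -(3 - 10)/80 = -1/80*(-7) = 7/80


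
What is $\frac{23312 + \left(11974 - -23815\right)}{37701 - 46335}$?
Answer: $- \frac{59101}{8634} \approx -6.8451$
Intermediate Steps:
$\frac{23312 + \left(11974 - -23815\right)}{37701 - 46335} = \frac{23312 + \left(11974 + 23815\right)}{-8634} = \left(23312 + 35789\right) \left(- \frac{1}{8634}\right) = 59101 \left(- \frac{1}{8634}\right) = - \frac{59101}{8634}$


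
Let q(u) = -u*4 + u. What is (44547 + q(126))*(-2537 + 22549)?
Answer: 883910028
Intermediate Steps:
q(u) = -3*u (q(u) = -4*u + u = -3*u)
(44547 + q(126))*(-2537 + 22549) = (44547 - 3*126)*(-2537 + 22549) = (44547 - 378)*20012 = 44169*20012 = 883910028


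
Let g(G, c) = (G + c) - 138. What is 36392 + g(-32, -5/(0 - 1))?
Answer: 36227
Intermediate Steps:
g(G, c) = -138 + G + c
36392 + g(-32, -5/(0 - 1)) = 36392 + (-138 - 32 - 5/(0 - 1)) = 36392 + (-138 - 32 - 5/(-1)) = 36392 + (-138 - 32 - 1*(-5)) = 36392 + (-138 - 32 + 5) = 36392 - 165 = 36227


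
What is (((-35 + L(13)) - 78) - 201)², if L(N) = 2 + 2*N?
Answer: 81796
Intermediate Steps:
(((-35 + L(13)) - 78) - 201)² = (((-35 + (2 + 2*13)) - 78) - 201)² = (((-35 + (2 + 26)) - 78) - 201)² = (((-35 + 28) - 78) - 201)² = ((-7 - 78) - 201)² = (-85 - 201)² = (-286)² = 81796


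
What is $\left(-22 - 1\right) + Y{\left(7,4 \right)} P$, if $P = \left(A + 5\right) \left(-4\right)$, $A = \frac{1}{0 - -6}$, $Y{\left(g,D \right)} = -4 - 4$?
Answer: $\frac{427}{3} \approx 142.33$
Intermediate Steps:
$Y{\left(g,D \right)} = -8$
$A = \frac{1}{6}$ ($A = \frac{1}{0 + 6} = \frac{1}{6} \approx 0.16667$)
$P = - \frac{62}{3}$ ($P = \left(\frac{1}{6} + 5\right) \left(-4\right) = \frac{31}{6} \left(-4\right) = - \frac{62}{3} \approx -20.667$)
$\left(-22 - 1\right) + Y{\left(7,4 \right)} P = \left(-22 - 1\right) - - \frac{496}{3} = -23 + \frac{496}{3} = \frac{427}{3}$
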